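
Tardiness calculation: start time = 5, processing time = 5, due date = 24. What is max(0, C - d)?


Completion = start + processing = 5 + 5 = 10
Tardiness = max(0, C - d) = max(0, 10 - 24)
= max(0, -14)
= 0


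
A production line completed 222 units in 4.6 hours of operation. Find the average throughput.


Throughput = units / time
= 222 / 4.6
= 48.3 units/hour


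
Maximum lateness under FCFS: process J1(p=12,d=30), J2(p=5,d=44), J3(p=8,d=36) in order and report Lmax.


Lateness per job (L = C - d):
  J1: C=12, d=30, L=-18
  J2: C=17, d=44, L=-27
  J3: C=25, d=36, L=-11
Lmax = max(-18, -27, -11)
= -11


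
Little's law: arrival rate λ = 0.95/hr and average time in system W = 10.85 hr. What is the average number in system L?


Little's law: L = λ × W
= 0.95 × 10.85
= 10.31


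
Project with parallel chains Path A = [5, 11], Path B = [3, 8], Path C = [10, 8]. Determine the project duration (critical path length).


Path A: 5 + 11 = 16
Path B: 3 + 8 = 11
Path C: 10 + 8 = 18
Critical path = longest = max(16, 11, 18)
= 18 (Path C)


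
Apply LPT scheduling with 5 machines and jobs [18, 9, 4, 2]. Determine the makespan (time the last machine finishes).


Jobs (LPT sorted): [18, 9, 4, 2]
Machines: 5
  J=18 → Machine 1 (load: 0+18=18)
  J=9 → Machine 2 (load: 0+9=9)
  J=4 → Machine 3 (load: 0+4=4)
  J=2 → Machine 4 (load: 0+2=2)
Machine loads: [18, 9, 4, 2, 0]
Makespan = max = 18 time units


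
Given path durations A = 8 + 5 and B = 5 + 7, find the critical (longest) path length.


Path A: 8 + 5 = 13
Path B: 5 + 7 = 12
Critical path = longest = max(13, 12)
= 13 (Path A)


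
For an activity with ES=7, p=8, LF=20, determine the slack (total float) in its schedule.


EF = ES + duration = 7 + 8 = 15
LS = LF - duration = 20 - 8 = 12
Total Float = LF - EF = 20 - 15
(or LS - ES = 12 - 7)
= 5


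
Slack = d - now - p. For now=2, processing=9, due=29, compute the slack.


Slack = due - current_time - processing
= 29 - 2 - 9
= 18


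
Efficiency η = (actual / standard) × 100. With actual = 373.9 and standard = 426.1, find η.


Efficiency = (actual / standard) × 100
= (373.9 / 426.1) × 100
= 87.7%


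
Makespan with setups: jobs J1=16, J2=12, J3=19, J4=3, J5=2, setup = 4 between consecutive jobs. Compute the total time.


Makespan = Σ processing + (n-1) × setup
= (16 + 12 + 19 + 3 + 2) + (5-1)×4
= 52 + 16
= 68 time units


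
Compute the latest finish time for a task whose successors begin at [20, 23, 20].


LF = min of all successor start times
Successors start at: [20, 23, 20]
LF = min(20, 23, 20)
= 20


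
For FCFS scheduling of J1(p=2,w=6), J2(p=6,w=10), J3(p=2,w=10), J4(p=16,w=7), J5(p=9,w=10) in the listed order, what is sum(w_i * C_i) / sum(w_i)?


Completion times:
  J1: C=2, w×C=6×2=12
  J2: C=8, w×C=10×8=80
  J3: C=10, w×C=10×10=100
  J4: C=26, w×C=7×26=182
  J5: C=35, w×C=10×35=350
Sum w×C = 724
Sum w = 43
Weighted avg = 724/43
= 16.84


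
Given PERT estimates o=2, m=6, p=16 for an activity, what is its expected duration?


te = (o + 4m + p) / 6
= (2 + 4×6 + 16) / 6
= (2 + 24 + 16) / 6
= 42 / 6
= 7.00


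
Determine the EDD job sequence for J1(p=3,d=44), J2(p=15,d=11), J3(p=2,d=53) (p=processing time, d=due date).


EDD: sort by earliest due date
  J2: d=11, p=15
  J1: d=44, p=3
  J3: d=53, p=2
Order: J2 → J1 → J3


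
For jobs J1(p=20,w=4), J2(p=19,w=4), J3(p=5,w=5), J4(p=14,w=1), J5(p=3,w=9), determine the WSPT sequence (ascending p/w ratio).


WSPT (Smith's rule): sort by p/w ascending
  J5: p/w = 3/9 = 0.333
  J3: p/w = 5/5 = 1.000
  J2: p/w = 19/4 = 4.750
  J1: p/w = 20/4 = 5.000
  J4: p/w = 14/1 = 14.000
Order: J5 → J3 → J2 → J1 → J4


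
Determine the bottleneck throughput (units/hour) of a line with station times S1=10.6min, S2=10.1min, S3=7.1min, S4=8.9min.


Bottleneck = longest station time
Station times: [10.6, 10.1, 7.1, 8.9]
Max = 10.6 min
Rate = 60 / 10.6
= 5.66 units/hour (bottleneck: 10.6min)


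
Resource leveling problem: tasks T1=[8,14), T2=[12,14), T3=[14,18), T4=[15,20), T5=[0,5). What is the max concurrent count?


Check each time point for overlaps:
  t=12: 2 tasks active (T1, T2)
Max concurrent = 2


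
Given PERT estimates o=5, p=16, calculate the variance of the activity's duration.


σ² = ((p - o) / 6)² = (p - o)² / 36
= (16 - 5)² / 36
= 11² / 36
= 121 / 36
= 3.3611


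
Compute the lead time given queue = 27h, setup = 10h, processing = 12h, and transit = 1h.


Lead time = queue + setup + processing + transit
= 27 + 10 + 12 + 1
= 50 hours


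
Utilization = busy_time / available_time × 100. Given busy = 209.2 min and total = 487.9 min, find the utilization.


Utilization = busy / total × 100
= 209.2 / 487.9 × 100
= 42.9%


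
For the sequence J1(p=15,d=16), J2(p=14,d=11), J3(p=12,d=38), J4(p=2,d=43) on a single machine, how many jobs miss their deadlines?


Completion vs due date:
  J1: C=15, d=16 → on time
  J2: C=29, d=11 → TARDY
  J3: C=41, d=38 → TARDY
  J4: C=43, d=43 → on time
Tardy jobs: J2, J3
Count = 2


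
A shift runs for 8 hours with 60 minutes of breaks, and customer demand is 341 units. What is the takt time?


Available = 8×60 - 60 = 420 min
Takt time = 420 / 341
= 1.23 min/unit


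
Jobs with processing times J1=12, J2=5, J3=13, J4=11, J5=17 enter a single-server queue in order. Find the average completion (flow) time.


Completion times:
  J1: completes at 12
  J2: completes at 17
  J3: completes at 30
  J4: completes at 41
  J5: completes at 58
Sum = 158
Average = 158/5
= 31.60


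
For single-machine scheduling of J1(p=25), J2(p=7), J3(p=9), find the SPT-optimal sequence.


SPT: sort by shortest processing time
  J2: p=7
  J3: p=9
  J1: p=25
Order: J2 → J3 → J1


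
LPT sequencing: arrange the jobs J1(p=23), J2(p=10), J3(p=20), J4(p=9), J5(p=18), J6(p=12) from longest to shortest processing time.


LPT: sort by longest processing time first
  J1: p=23
  J3: p=20
  J5: p=18
  J6: p=12
  J2: p=10
  J4: p=9
Order: J1 → J3 → J5 → J6 → J2 → J4


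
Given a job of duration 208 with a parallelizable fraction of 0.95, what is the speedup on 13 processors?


Amdahl's law: T_p = T × ((1-p) + p/N)
= 208 × ((1-0.95) + 0.95/13)
= 208 × (0.05 + 0.0731)
= 208 × 0.1231
= 25.60
Speedup = 208/25.60
= 8.12×


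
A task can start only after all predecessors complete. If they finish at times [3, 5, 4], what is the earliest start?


ES = max of all predecessor completion times
Predecessors: [3, 5, 4]
ES = max(3, 5, 4)
= 5


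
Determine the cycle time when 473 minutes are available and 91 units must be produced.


Cycle time = available time / demand
= 473 / 91
= 5.20 min/unit


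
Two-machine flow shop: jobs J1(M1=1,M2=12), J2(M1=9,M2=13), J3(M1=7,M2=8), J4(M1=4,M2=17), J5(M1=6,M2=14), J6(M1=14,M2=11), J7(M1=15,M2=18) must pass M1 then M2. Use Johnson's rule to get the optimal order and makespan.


Johnson's rule:
Group 1 (M1≤M2, sort by M1): ['J1', 'J4', 'J5', 'J3', 'J2', 'J7']
Group 2 (M1>M2, sort desc M2): ['J6']
Sequence: J1 → J4 → J5 → J3 → J2 → J7 → J6
Makespan calculation:
  J1: M1 done=1, M2 done=13
  J4: M1 done=5, M2 done=30
  J5: M1 done=11, M2 done=44
  J3: M1 done=18, M2 done=52
  J2: M1 done=27, M2 done=65
  J7: M1 done=42, M2 done=83
  J6: M1 done=56, M2 done=94
= Sequence: J1 → J4 → J5 → J3 → J2 → J7 → J6, Makespan: 94


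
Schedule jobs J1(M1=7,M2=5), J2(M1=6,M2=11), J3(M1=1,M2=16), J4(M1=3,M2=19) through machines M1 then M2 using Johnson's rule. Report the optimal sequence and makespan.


Johnson's rule:
Group 1 (M1≤M2, sort by M1): ['J3', 'J4', 'J2']
Group 2 (M1>M2, sort desc M2): ['J1']
Sequence: J3 → J4 → J2 → J1
Makespan calculation:
  J3: M1 done=1, M2 done=17
  J4: M1 done=4, M2 done=36
  J2: M1 done=10, M2 done=47
  J1: M1 done=17, M2 done=52
= Sequence: J3 → J4 → J2 → J1, Makespan: 52


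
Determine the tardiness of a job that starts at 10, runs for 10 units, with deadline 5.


Completion = start + processing = 10 + 10 = 20
Tardiness = max(0, C - d) = max(0, 20 - 5)
= max(0, 15)
= 15


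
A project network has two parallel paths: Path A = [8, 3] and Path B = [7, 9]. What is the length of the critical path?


Path A: 8 + 3 = 11
Path B: 7 + 9 = 16
Critical path = longest = max(11, 16)
= 16 (Path B)


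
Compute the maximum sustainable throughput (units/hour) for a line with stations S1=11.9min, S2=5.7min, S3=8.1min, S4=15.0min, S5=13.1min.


Bottleneck = longest station time
Station times: [11.9, 5.7, 8.1, 15.0, 13.1]
Max = 15.0 min
Rate = 60 / 15.0
= 4.00 units/hour (bottleneck: 15.0min)


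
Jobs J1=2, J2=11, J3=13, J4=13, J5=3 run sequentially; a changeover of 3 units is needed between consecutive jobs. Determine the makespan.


Makespan = Σ processing + (n-1) × setup
= (2 + 11 + 13 + 13 + 3) + (5-1)×3
= 42 + 12
= 54 time units


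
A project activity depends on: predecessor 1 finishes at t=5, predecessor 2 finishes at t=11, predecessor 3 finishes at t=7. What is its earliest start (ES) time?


ES = max of all predecessor completion times
Predecessors: [5, 11, 7]
ES = max(5, 11, 7)
= 11


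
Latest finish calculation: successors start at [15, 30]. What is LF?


LF = min of all successor start times
Successors start at: [15, 30]
LF = min(15, 30)
= 15


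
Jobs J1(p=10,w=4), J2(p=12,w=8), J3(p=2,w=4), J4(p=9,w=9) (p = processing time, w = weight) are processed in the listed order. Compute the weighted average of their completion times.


Completion times:
  J1: C=10, w×C=4×10=40
  J2: C=22, w×C=8×22=176
  J3: C=24, w×C=4×24=96
  J4: C=33, w×C=9×33=297
Sum w×C = 609
Sum w = 25
Weighted avg = 609/25
= 24.36


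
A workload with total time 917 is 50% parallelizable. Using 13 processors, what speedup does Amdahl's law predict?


Amdahl's law: T_p = T × ((1-p) + p/N)
= 917 × ((1-0.5) + 0.5/13)
= 917 × (0.50 + 0.0385)
= 917 × 0.5385
= 493.77
Speedup = 917/493.77
= 1.86×


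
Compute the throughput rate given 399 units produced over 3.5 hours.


Throughput = units / time
= 399 / 3.5
= 114.0 units/hour


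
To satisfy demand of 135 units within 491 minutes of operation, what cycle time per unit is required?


Cycle time = available time / demand
= 491 / 135
= 3.64 min/unit


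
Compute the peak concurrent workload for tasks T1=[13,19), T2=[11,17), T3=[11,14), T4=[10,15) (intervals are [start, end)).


Check each time point for overlaps:
  t=13: 4 tasks active (T1, T2, T3, T4)
Max concurrent = 4


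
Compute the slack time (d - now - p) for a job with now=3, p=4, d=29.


Slack = due - current_time - processing
= 29 - 3 - 4
= 22


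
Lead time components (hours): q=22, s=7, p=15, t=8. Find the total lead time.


Lead time = queue + setup + processing + transit
= 22 + 7 + 15 + 8
= 52 hours


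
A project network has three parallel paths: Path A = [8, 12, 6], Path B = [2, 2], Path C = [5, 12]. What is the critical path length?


Path A: 8 + 12 + 6 = 26
Path B: 2 + 2 = 4
Path C: 5 + 12 = 17
Critical path = longest = max(26, 4, 17)
= 26 (Path A)


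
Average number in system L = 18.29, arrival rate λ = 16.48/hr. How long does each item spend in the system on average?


Little's law: L = λW → W = L / λ
= 18.29 / 16.48
= 1.11 hours


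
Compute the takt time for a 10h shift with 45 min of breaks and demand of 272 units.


Available = 10×60 - 45 = 555 min
Takt time = 555 / 272
= 2.04 min/unit


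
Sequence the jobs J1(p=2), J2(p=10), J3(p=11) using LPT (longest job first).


LPT: sort by longest processing time first
  J3: p=11
  J2: p=10
  J1: p=2
Order: J3 → J2 → J1


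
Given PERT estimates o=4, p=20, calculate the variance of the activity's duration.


σ² = ((p - o) / 6)² = (p - o)² / 36
= (20 - 4)² / 36
= 16² / 36
= 256 / 36
= 7.1111


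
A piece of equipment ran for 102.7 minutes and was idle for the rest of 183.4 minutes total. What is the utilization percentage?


Utilization = busy / total × 100
= 102.7 / 183.4 × 100
= 56.0%


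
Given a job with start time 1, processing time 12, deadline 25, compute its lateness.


Completion = 1 + 12 = 13
Lateness = C - d = 13 - 25
= -12


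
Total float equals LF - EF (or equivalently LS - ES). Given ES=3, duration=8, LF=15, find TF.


EF = ES + duration = 3 + 8 = 11
LS = LF - duration = 15 - 8 = 7
Total Float = LF - EF = 15 - 11
(or LS - ES = 7 - 3)
= 4


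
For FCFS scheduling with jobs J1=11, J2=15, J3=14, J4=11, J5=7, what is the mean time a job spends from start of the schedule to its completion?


Completion times:
  J1: completes at 11
  J2: completes at 26
  J3: completes at 40
  J4: completes at 51
  J5: completes at 58
Sum = 186
Average = 186/5
= 37.20


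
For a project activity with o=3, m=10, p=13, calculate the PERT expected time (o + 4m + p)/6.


te = (o + 4m + p) / 6
= (3 + 4×10 + 13) / 6
= (3 + 40 + 13) / 6
= 56 / 6
= 9.33


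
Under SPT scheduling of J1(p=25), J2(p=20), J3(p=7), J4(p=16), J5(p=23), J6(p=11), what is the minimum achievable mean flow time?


SPT order: J3 → J6 → J4 → J2 → J5 → J1
Completion times:
  J3: C=7
  J6: C=18
  J4: C=34
  J2: C=54
  J5: C=77
  J1: C=102
Sum = 292, n = 6
Mean flow = 292/6
= 48.67


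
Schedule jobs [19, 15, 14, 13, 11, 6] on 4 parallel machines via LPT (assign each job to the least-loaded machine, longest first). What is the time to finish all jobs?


Jobs (LPT sorted): [19, 15, 14, 13, 11, 6]
Machines: 4
  J=19 → Machine 1 (load: 0+19=19)
  J=15 → Machine 2 (load: 0+15=15)
  J=14 → Machine 3 (load: 0+14=14)
  J=13 → Machine 4 (load: 0+13=13)
  J=11 → Machine 4 (load: 13+11=24)
  J=6 → Machine 3 (load: 14+6=20)
Machine loads: [19, 15, 20, 24]
Makespan = max = 24 time units


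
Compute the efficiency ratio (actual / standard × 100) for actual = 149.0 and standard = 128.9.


Efficiency = (actual / standard) × 100
= (149.0 / 128.9) × 100
= 115.6%


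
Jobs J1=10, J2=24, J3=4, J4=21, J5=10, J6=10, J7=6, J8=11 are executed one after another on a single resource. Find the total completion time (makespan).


Sequential makespan: sum all processing times
= 10 + 24 + 4 + 21 + 10 + 10 + 6 + 11
= 96 time units


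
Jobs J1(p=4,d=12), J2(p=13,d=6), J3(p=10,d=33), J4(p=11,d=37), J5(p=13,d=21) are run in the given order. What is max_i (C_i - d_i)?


Lateness per job (L = C - d):
  J1: C=4, d=12, L=-8
  J2: C=17, d=6, L=11
  J3: C=27, d=33, L=-6
  J4: C=38, d=37, L=1
  J5: C=51, d=21, L=30
Lmax = max(-8, 11, -6, 1, 30)
= 30


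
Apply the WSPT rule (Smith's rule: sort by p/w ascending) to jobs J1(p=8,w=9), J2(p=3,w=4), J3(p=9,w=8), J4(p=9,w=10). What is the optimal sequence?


WSPT (Smith's rule): sort by p/w ascending
  J2: p/w = 3/4 = 0.750
  J1: p/w = 8/9 = 0.889
  J4: p/w = 9/10 = 0.900
  J3: p/w = 9/8 = 1.125
Order: J2 → J1 → J4 → J3


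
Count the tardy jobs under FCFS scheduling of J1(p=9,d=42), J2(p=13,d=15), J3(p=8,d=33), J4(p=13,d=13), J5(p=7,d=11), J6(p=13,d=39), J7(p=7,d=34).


Completion vs due date:
  J1: C=9, d=42 → on time
  J2: C=22, d=15 → TARDY
  J3: C=30, d=33 → on time
  J4: C=43, d=13 → TARDY
  J5: C=50, d=11 → TARDY
  J6: C=63, d=39 → TARDY
  J7: C=70, d=34 → TARDY
Tardy jobs: J2, J4, J5, J6, J7
Count = 5


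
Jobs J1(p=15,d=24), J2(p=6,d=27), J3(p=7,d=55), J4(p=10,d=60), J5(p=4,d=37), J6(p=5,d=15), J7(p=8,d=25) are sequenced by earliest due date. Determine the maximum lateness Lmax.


EDD order: J6 → J1 → J7 → J2 → J5 → J3 → J4
Completion and lateness:
  J6: C=5, d=15, L=5-15=-10
  J1: C=20, d=24, L=20-24=-4
  J7: C=28, d=25, L=28-25=3
  J2: C=34, d=27, L=34-27=7
  J5: C=38, d=37, L=38-37=1
  J3: C=45, d=55, L=45-55=-10
  J4: C=55, d=60, L=55-60=-5
Lmax = max(-10, -4, 3, 7, 1, -10, -5)
= 7


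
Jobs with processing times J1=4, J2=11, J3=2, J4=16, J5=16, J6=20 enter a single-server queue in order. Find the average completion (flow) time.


Completion times:
  J1: completes at 4
  J2: completes at 15
  J3: completes at 17
  J4: completes at 33
  J5: completes at 49
  J6: completes at 69
Sum = 187
Average = 187/6
= 31.17


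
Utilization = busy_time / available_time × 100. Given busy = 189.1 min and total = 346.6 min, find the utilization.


Utilization = busy / total × 100
= 189.1 / 346.6 × 100
= 54.6%


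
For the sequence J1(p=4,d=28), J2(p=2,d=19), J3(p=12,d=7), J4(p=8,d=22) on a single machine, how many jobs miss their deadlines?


Completion vs due date:
  J1: C=4, d=28 → on time
  J2: C=6, d=19 → on time
  J3: C=18, d=7 → TARDY
  J4: C=26, d=22 → TARDY
Tardy jobs: J3, J4
Count = 2


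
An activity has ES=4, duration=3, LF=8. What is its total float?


EF = ES + duration = 4 + 3 = 7
LS = LF - duration = 8 - 3 = 5
Total Float = LF - EF = 8 - 7
(or LS - ES = 5 - 4)
= 1


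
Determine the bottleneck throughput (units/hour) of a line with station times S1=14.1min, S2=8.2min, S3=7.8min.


Bottleneck = longest station time
Station times: [14.1, 8.2, 7.8]
Max = 14.1 min
Rate = 60 / 14.1
= 4.26 units/hour (bottleneck: 14.1min)


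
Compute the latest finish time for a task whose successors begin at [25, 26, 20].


LF = min of all successor start times
Successors start at: [25, 26, 20]
LF = min(25, 26, 20)
= 20


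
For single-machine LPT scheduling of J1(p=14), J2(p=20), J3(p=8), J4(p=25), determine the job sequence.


LPT: sort by longest processing time first
  J4: p=25
  J2: p=20
  J1: p=14
  J3: p=8
Order: J4 → J2 → J1 → J3


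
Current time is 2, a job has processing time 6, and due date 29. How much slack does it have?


Slack = due - current_time - processing
= 29 - 2 - 6
= 21


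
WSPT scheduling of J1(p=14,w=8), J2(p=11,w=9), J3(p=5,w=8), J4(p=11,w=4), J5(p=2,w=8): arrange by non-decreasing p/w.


WSPT (Smith's rule): sort by p/w ascending
  J5: p/w = 2/8 = 0.250
  J3: p/w = 5/8 = 0.625
  J2: p/w = 11/9 = 1.222
  J1: p/w = 14/8 = 1.750
  J4: p/w = 11/4 = 2.750
Order: J5 → J3 → J2 → J1 → J4


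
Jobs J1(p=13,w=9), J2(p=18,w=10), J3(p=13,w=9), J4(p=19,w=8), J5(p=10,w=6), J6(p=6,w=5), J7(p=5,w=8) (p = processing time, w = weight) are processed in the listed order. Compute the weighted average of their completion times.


Completion times:
  J1: C=13, w×C=9×13=117
  J2: C=31, w×C=10×31=310
  J3: C=44, w×C=9×44=396
  J4: C=63, w×C=8×63=504
  J5: C=73, w×C=6×73=438
  J6: C=79, w×C=5×79=395
  J7: C=84, w×C=8×84=672
Sum w×C = 2832
Sum w = 55
Weighted avg = 2832/55
= 51.49


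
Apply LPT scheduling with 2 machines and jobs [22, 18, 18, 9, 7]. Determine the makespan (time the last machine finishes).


Jobs (LPT sorted): [22, 18, 18, 9, 7]
Machines: 2
  J=22 → Machine 1 (load: 0+22=22)
  J=18 → Machine 2 (load: 0+18=18)
  J=18 → Machine 2 (load: 18+18=36)
  J=9 → Machine 1 (load: 22+9=31)
  J=7 → Machine 1 (load: 31+7=38)
Machine loads: [38, 36]
Makespan = max = 38 time units


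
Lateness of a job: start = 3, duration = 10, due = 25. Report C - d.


Completion = 3 + 10 = 13
Lateness = C - d = 13 - 25
= -12


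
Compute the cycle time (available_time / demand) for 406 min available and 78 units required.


Cycle time = available time / demand
= 406 / 78
= 5.21 min/unit


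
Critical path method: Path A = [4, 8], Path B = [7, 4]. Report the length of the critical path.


Path A: 4 + 8 = 12
Path B: 7 + 4 = 11
Critical path = longest = max(12, 11)
= 12 (Path A)


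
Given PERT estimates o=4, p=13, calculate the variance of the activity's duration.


σ² = ((p - o) / 6)² = (p - o)² / 36
= (13 - 4)² / 36
= 9² / 36
= 81 / 36
= 2.2500


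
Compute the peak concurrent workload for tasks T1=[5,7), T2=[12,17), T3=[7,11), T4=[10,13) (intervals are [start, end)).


Check each time point for overlaps:
  t=10: 2 tasks active (T3, T4)
Max concurrent = 2


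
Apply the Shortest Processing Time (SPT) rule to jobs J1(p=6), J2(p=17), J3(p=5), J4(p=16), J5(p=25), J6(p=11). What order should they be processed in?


SPT: sort by shortest processing time
  J3: p=5
  J1: p=6
  J6: p=11
  J4: p=16
  J2: p=17
  J5: p=25
Order: J3 → J1 → J6 → J4 → J2 → J5


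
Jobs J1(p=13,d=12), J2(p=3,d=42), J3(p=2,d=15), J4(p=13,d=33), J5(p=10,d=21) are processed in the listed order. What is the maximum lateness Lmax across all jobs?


Lateness per job (L = C - d):
  J1: C=13, d=12, L=1
  J2: C=16, d=42, L=-26
  J3: C=18, d=15, L=3
  J4: C=31, d=33, L=-2
  J5: C=41, d=21, L=20
Lmax = max(1, -26, 3, -2, 20)
= 20


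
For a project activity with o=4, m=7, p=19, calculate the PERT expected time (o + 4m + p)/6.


te = (o + 4m + p) / 6
= (4 + 4×7 + 19) / 6
= (4 + 28 + 19) / 6
= 51 / 6
= 8.50


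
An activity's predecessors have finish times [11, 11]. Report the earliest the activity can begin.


ES = max of all predecessor completion times
Predecessors: [11, 11]
ES = max(11, 11)
= 11


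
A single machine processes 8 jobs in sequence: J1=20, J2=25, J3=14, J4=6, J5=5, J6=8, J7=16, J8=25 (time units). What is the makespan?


Sequential makespan: sum all processing times
= 20 + 25 + 14 + 6 + 5 + 8 + 16 + 25
= 119 time units


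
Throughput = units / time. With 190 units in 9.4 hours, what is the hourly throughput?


Throughput = units / time
= 190 / 9.4
= 20.2 units/hour


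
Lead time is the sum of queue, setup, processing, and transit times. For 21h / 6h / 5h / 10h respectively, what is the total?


Lead time = queue + setup + processing + transit
= 21 + 6 + 5 + 10
= 42 hours


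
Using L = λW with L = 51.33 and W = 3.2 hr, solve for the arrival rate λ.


Little's law: L = λW → λ = L / W
= 51.33 / 3.2
= 16.04 per hour


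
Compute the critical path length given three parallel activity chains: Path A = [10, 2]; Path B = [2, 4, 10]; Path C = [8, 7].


Path A: 10 + 2 = 12
Path B: 2 + 4 + 10 = 16
Path C: 8 + 7 = 15
Critical path = longest = max(12, 16, 15)
= 16 (Path B)


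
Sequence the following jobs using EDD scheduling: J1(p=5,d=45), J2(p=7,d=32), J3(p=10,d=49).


EDD: sort by earliest due date
  J2: d=32, p=7
  J1: d=45, p=5
  J3: d=49, p=10
Order: J2 → J1 → J3


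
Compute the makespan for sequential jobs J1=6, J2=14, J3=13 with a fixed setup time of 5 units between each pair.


Makespan = Σ processing + (n-1) × setup
= (6 + 14 + 13) + (3-1)×5
= 33 + 10
= 43 time units


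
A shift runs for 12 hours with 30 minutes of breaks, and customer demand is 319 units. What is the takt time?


Available = 12×60 - 30 = 690 min
Takt time = 690 / 319
= 2.16 min/unit


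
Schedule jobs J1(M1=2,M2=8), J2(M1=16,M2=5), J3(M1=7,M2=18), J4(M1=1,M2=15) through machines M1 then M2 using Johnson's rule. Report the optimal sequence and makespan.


Johnson's rule:
Group 1 (M1≤M2, sort by M1): ['J4', 'J1', 'J3']
Group 2 (M1>M2, sort desc M2): ['J2']
Sequence: J4 → J1 → J3 → J2
Makespan calculation:
  J4: M1 done=1, M2 done=16
  J1: M1 done=3, M2 done=24
  J3: M1 done=10, M2 done=42
  J2: M1 done=26, M2 done=47
= Sequence: J4 → J1 → J3 → J2, Makespan: 47


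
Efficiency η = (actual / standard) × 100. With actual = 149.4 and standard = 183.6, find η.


Efficiency = (actual / standard) × 100
= (149.4 / 183.6) × 100
= 81.4%


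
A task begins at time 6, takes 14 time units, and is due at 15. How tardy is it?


Completion = start + processing = 6 + 14 = 20
Tardiness = max(0, C - d) = max(0, 20 - 15)
= max(0, 5)
= 5


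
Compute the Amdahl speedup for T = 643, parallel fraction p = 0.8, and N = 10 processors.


Amdahl's law: T_p = T × ((1-p) + p/N)
= 643 × ((1-0.8) + 0.8/10)
= 643 × (0.20 + 0.0800)
= 643 × 0.2800
= 180.04
Speedup = 643/180.04
= 3.57×


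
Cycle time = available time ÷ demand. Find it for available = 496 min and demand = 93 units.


Cycle time = available time / demand
= 496 / 93
= 5.33 min/unit


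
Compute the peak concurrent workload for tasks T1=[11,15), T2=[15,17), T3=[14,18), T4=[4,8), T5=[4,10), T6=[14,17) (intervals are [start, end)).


Check each time point for overlaps:
  t=14: 3 tasks active (T1, T3, T6)
Max concurrent = 3


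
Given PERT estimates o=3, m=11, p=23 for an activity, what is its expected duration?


te = (o + 4m + p) / 6
= (3 + 4×11 + 23) / 6
= (3 + 44 + 23) / 6
= 70 / 6
= 11.67


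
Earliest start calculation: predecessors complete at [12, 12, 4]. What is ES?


ES = max of all predecessor completion times
Predecessors: [12, 12, 4]
ES = max(12, 12, 4)
= 12


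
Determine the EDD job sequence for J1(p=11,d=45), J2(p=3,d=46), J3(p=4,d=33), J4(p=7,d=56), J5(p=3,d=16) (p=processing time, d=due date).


EDD: sort by earliest due date
  J5: d=16, p=3
  J3: d=33, p=4
  J1: d=45, p=11
  J2: d=46, p=3
  J4: d=56, p=7
Order: J5 → J3 → J1 → J2 → J4


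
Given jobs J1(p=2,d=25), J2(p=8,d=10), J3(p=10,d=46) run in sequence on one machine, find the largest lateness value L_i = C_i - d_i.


Lateness per job (L = C - d):
  J1: C=2, d=25, L=-23
  J2: C=10, d=10, L=0
  J3: C=20, d=46, L=-26
Lmax = max(-23, 0, -26)
= 0


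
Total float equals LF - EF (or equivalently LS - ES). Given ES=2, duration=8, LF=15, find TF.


EF = ES + duration = 2 + 8 = 10
LS = LF - duration = 15 - 8 = 7
Total Float = LF - EF = 15 - 10
(or LS - ES = 7 - 2)
= 5


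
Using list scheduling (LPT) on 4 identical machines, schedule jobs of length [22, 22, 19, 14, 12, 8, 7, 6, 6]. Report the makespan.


Jobs (LPT sorted): [22, 22, 19, 14, 12, 8, 7, 6, 6]
Machines: 4
  J=22 → Machine 1 (load: 0+22=22)
  J=22 → Machine 2 (load: 0+22=22)
  J=19 → Machine 3 (load: 0+19=19)
  J=14 → Machine 4 (load: 0+14=14)
  J=12 → Machine 4 (load: 14+12=26)
  J=8 → Machine 3 (load: 19+8=27)
  J=7 → Machine 1 (load: 22+7=29)
  J=6 → Machine 2 (load: 22+6=28)
  J=6 → Machine 4 (load: 26+6=32)
Machine loads: [29, 28, 27, 32]
Makespan = max = 32 time units


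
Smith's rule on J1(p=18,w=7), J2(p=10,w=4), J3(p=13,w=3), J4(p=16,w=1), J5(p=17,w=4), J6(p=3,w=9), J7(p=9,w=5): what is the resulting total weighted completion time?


WSPT order (by p/w): J6 → J7 → J2 → J1 → J5 → J3 → J4
  J6: C=3, w·C=9×3=27
  J7: C=12, w·C=5×12=60
  J2: C=22, w·C=4×22=88
  J1: C=40, w·C=7×40=280
  J5: C=57, w·C=4×57=228
  J3: C=70, w·C=3×70=210
  J4: C=86, w·C=1×86=86
Σ w·C = 979
= 979


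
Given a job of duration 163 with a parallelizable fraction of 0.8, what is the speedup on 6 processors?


Amdahl's law: T_p = T × ((1-p) + p/N)
= 163 × ((1-0.8) + 0.8/6)
= 163 × (0.20 + 0.1333)
= 163 × 0.3333
= 54.33
Speedup = 163/54.33
= 3.00×


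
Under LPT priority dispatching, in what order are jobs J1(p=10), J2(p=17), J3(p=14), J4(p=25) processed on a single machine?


LPT: sort by longest processing time first
  J4: p=25
  J2: p=17
  J3: p=14
  J1: p=10
Order: J4 → J2 → J3 → J1


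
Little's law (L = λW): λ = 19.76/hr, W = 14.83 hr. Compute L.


Little's law: L = λ × W
= 19.76 × 14.83
= 293.04


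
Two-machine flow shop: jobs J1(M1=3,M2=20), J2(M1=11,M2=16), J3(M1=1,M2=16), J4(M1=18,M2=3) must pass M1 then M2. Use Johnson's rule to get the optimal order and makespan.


Johnson's rule:
Group 1 (M1≤M2, sort by M1): ['J3', 'J1', 'J2']
Group 2 (M1>M2, sort desc M2): ['J4']
Sequence: J3 → J1 → J2 → J4
Makespan calculation:
  J3: M1 done=1, M2 done=17
  J1: M1 done=4, M2 done=37
  J2: M1 done=15, M2 done=53
  J4: M1 done=33, M2 done=56
= Sequence: J3 → J1 → J2 → J4, Makespan: 56


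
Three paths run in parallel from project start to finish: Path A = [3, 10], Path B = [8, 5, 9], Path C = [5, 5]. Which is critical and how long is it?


Path A: 3 + 10 = 13
Path B: 8 + 5 + 9 = 22
Path C: 5 + 5 = 10
Critical path = longest = max(13, 22, 10)
= 22 (Path B)


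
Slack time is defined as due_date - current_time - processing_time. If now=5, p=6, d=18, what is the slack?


Slack = due - current_time - processing
= 18 - 5 - 6
= 7


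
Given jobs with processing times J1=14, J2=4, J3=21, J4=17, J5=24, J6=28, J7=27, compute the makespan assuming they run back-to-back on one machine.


Sequential makespan: sum all processing times
= 14 + 4 + 21 + 17 + 24 + 28 + 27
= 135 time units


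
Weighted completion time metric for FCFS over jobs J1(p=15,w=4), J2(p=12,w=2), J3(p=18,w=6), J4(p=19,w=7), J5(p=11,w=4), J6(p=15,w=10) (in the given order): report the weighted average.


Completion times:
  J1: C=15, w×C=4×15=60
  J2: C=27, w×C=2×27=54
  J3: C=45, w×C=6×45=270
  J4: C=64, w×C=7×64=448
  J5: C=75, w×C=4×75=300
  J6: C=90, w×C=10×90=900
Sum w×C = 2032
Sum w = 33
Weighted avg = 2032/33
= 61.58


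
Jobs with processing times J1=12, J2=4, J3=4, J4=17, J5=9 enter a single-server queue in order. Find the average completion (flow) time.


Completion times:
  J1: completes at 12
  J2: completes at 16
  J3: completes at 20
  J4: completes at 37
  J5: completes at 46
Sum = 131
Average = 131/5
= 26.20


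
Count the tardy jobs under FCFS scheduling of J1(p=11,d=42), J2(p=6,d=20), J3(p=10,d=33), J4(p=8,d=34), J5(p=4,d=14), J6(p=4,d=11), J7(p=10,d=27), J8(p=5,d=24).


Completion vs due date:
  J1: C=11, d=42 → on time
  J2: C=17, d=20 → on time
  J3: C=27, d=33 → on time
  J4: C=35, d=34 → TARDY
  J5: C=39, d=14 → TARDY
  J6: C=43, d=11 → TARDY
  J7: C=53, d=27 → TARDY
  J8: C=58, d=24 → TARDY
Tardy jobs: J4, J5, J6, J7, J8
Count = 5


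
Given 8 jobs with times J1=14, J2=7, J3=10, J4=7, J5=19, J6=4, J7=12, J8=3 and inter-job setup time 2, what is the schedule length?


Makespan = Σ processing + (n-1) × setup
= (14 + 7 + 10 + 7 + 19 + 4 + 12 + 3) + (8-1)×2
= 76 + 14
= 90 time units


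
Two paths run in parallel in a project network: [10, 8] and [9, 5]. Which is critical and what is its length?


Path A: 10 + 8 = 18
Path B: 9 + 5 = 14
Critical path = longest = max(18, 14)
= 18 (Path A)


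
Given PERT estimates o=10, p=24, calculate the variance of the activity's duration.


σ² = ((p - o) / 6)² = (p - o)² / 36
= (24 - 10)² / 36
= 14² / 36
= 196 / 36
= 5.4444


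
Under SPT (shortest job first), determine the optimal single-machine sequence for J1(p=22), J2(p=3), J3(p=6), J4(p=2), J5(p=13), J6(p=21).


SPT: sort by shortest processing time
  J4: p=2
  J2: p=3
  J3: p=6
  J5: p=13
  J6: p=21
  J1: p=22
Order: J4 → J2 → J3 → J5 → J6 → J1


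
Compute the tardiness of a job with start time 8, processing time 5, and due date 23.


Completion = start + processing = 8 + 5 = 13
Tardiness = max(0, C - d) = max(0, 13 - 23)
= max(0, -10)
= 0


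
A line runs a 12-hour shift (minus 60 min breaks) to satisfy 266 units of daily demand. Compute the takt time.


Available = 12×60 - 60 = 660 min
Takt time = 660 / 266
= 2.48 min/unit


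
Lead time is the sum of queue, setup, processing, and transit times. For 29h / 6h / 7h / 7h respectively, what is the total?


Lead time = queue + setup + processing + transit
= 29 + 6 + 7 + 7
= 49 hours


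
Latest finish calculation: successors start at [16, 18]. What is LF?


LF = min of all successor start times
Successors start at: [16, 18]
LF = min(16, 18)
= 16


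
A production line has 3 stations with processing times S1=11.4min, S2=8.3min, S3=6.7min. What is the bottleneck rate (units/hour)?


Bottleneck = longest station time
Station times: [11.4, 8.3, 6.7]
Max = 11.4 min
Rate = 60 / 11.4
= 5.26 units/hour (bottleneck: 11.4min)


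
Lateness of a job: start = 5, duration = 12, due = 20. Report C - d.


Completion = 5 + 12 = 17
Lateness = C - d = 17 - 20
= -3


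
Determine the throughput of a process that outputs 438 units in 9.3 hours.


Throughput = units / time
= 438 / 9.3
= 47.1 units/hour


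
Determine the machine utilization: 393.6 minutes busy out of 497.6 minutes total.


Utilization = busy / total × 100
= 393.6 / 497.6 × 100
= 79.1%


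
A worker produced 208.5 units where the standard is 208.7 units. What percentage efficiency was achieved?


Efficiency = (actual / standard) × 100
= (208.5 / 208.7) × 100
= 99.9%


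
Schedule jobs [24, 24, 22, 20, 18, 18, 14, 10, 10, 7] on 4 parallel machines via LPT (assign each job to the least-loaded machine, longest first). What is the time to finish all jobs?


Jobs (LPT sorted): [24, 24, 22, 20, 18, 18, 14, 10, 10, 7]
Machines: 4
  J=24 → Machine 1 (load: 0+24=24)
  J=24 → Machine 2 (load: 0+24=24)
  J=22 → Machine 3 (load: 0+22=22)
  J=20 → Machine 4 (load: 0+20=20)
  J=18 → Machine 4 (load: 20+18=38)
  J=18 → Machine 3 (load: 22+18=40)
  J=14 → Machine 1 (load: 24+14=38)
  J=10 → Machine 2 (load: 24+10=34)
  J=10 → Machine 2 (load: 34+10=44)
  J=7 → Machine 1 (load: 38+7=45)
Machine loads: [45, 44, 40, 38]
Makespan = max = 45 time units


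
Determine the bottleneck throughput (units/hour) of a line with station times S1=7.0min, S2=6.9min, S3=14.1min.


Bottleneck = longest station time
Station times: [7.0, 6.9, 14.1]
Max = 14.1 min
Rate = 60 / 14.1
= 4.26 units/hour (bottleneck: 14.1min)


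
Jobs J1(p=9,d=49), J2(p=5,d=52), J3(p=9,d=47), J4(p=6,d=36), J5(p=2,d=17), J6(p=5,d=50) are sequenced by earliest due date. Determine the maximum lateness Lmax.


EDD order: J5 → J4 → J3 → J1 → J6 → J2
Completion and lateness:
  J5: C=2, d=17, L=2-17=-15
  J4: C=8, d=36, L=8-36=-28
  J3: C=17, d=47, L=17-47=-30
  J1: C=26, d=49, L=26-49=-23
  J6: C=31, d=50, L=31-50=-19
  J2: C=36, d=52, L=36-52=-16
Lmax = max(-15, -28, -30, -23, -19, -16)
= -15


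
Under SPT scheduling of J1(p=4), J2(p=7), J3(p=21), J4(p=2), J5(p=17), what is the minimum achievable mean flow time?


SPT order: J4 → J1 → J2 → J5 → J3
Completion times:
  J4: C=2
  J1: C=6
  J2: C=13
  J5: C=30
  J3: C=51
Sum = 102, n = 5
Mean flow = 102/5
= 20.40


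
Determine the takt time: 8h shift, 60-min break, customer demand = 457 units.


Available = 8×60 - 60 = 420 min
Takt time = 420 / 457
= 0.92 min/unit


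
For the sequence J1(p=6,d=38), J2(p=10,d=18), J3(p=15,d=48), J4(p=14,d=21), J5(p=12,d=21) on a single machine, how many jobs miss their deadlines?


Completion vs due date:
  J1: C=6, d=38 → on time
  J2: C=16, d=18 → on time
  J3: C=31, d=48 → on time
  J4: C=45, d=21 → TARDY
  J5: C=57, d=21 → TARDY
Tardy jobs: J4, J5
Count = 2


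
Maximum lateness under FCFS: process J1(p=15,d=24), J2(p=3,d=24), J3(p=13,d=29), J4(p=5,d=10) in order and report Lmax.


Lateness per job (L = C - d):
  J1: C=15, d=24, L=-9
  J2: C=18, d=24, L=-6
  J3: C=31, d=29, L=2
  J4: C=36, d=10, L=26
Lmax = max(-9, -6, 2, 26)
= 26


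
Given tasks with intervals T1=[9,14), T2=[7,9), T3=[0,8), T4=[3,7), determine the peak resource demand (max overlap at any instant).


Check each time point for overlaps:
  t=3: 2 tasks active (T3, T4)
Max concurrent = 2


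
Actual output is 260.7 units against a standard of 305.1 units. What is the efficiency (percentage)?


Efficiency = (actual / standard) × 100
= (260.7 / 305.1) × 100
= 85.4%


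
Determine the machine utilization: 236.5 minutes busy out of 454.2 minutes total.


Utilization = busy / total × 100
= 236.5 / 454.2 × 100
= 52.1%


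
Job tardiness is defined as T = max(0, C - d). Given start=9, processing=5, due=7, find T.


Completion = start + processing = 9 + 5 = 14
Tardiness = max(0, C - d) = max(0, 14 - 7)
= max(0, 7)
= 7


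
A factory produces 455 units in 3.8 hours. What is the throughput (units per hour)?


Throughput = units / time
= 455 / 3.8
= 119.7 units/hour


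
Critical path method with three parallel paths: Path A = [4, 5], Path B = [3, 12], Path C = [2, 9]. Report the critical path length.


Path A: 4 + 5 = 9
Path B: 3 + 12 = 15
Path C: 2 + 9 = 11
Critical path = longest = max(9, 15, 11)
= 15 (Path B)


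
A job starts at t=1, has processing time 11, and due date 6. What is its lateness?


Completion = 1 + 11 = 12
Lateness = C - d = 12 - 6
= 6


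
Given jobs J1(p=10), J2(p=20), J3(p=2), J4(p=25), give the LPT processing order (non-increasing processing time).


LPT: sort by longest processing time first
  J4: p=25
  J2: p=20
  J1: p=10
  J3: p=2
Order: J4 → J2 → J1 → J3


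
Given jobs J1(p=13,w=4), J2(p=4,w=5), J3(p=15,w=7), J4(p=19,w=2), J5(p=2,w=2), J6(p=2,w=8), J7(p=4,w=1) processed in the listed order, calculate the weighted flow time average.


Completion times:
  J1: C=13, w×C=4×13=52
  J2: C=17, w×C=5×17=85
  J3: C=32, w×C=7×32=224
  J4: C=51, w×C=2×51=102
  J5: C=53, w×C=2×53=106
  J6: C=55, w×C=8×55=440
  J7: C=59, w×C=1×59=59
Sum w×C = 1068
Sum w = 29
Weighted avg = 1068/29
= 36.83


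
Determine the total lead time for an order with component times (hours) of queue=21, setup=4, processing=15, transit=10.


Lead time = queue + setup + processing + transit
= 21 + 4 + 15 + 10
= 50 hours


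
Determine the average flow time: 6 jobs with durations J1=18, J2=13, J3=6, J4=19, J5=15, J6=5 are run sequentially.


Completion times:
  J1: completes at 18
  J2: completes at 31
  J3: completes at 37
  J4: completes at 56
  J5: completes at 71
  J6: completes at 76
Sum = 289
Average = 289/6
= 48.17


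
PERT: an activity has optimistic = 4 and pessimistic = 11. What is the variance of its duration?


σ² = ((p - o) / 6)² = (p - o)² / 36
= (11 - 4)² / 36
= 7² / 36
= 49 / 36
= 1.3611


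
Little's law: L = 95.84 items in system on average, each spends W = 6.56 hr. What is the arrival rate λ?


Little's law: L = λW → λ = L / W
= 95.84 / 6.56
= 14.61 per hour


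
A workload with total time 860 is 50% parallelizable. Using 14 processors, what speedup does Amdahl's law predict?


Amdahl's law: T_p = T × ((1-p) + p/N)
= 860 × ((1-0.5) + 0.5/14)
= 860 × (0.50 + 0.0357)
= 860 × 0.5357
= 460.71
Speedup = 860/460.71
= 1.87×


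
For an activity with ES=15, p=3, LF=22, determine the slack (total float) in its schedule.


EF = ES + duration = 15 + 3 = 18
LS = LF - duration = 22 - 3 = 19
Total Float = LF - EF = 22 - 18
(or LS - ES = 19 - 15)
= 4


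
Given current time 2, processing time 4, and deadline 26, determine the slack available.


Slack = due - current_time - processing
= 26 - 2 - 4
= 20


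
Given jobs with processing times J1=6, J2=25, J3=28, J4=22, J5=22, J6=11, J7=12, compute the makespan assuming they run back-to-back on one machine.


Sequential makespan: sum all processing times
= 6 + 25 + 28 + 22 + 22 + 11 + 12
= 126 time units


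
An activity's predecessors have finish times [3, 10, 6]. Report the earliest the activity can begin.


ES = max of all predecessor completion times
Predecessors: [3, 10, 6]
ES = max(3, 10, 6)
= 10


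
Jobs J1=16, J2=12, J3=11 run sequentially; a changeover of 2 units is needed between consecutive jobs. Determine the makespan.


Makespan = Σ processing + (n-1) × setup
= (16 + 12 + 11) + (3-1)×2
= 39 + 4
= 43 time units


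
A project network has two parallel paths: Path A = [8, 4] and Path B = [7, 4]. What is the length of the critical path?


Path A: 8 + 4 = 12
Path B: 7 + 4 = 11
Critical path = longest = max(12, 11)
= 12 (Path A)


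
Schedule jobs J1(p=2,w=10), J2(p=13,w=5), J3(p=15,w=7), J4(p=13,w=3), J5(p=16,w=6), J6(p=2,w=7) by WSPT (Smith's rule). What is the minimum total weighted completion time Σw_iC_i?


WSPT order (by p/w): J1 → J6 → J3 → J2 → J5 → J4
  J1: C=2, w·C=10×2=20
  J6: C=4, w·C=7×4=28
  J3: C=19, w·C=7×19=133
  J2: C=32, w·C=5×32=160
  J5: C=48, w·C=6×48=288
  J4: C=61, w·C=3×61=183
Σ w·C = 812
= 812


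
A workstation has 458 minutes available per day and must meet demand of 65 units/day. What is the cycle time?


Cycle time = available time / demand
= 458 / 65
= 7.05 min/unit
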